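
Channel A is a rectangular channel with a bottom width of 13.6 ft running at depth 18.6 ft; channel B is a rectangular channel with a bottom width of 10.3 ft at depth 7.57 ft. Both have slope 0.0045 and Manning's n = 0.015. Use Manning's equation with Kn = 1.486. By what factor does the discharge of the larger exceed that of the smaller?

Channel A: Flow area A = b·y = 13.6 × 18.6 = 253 ft². Wetted perimeter P = b + 2y = 13.6 + 2×18.6 = 50.8 ft. Hydraulic radius R = A/P = 253/50.8 = 4.98 ft. Q_A = (1.486/0.015)·253·4.98^(2/3)·√0.0045 = 4902 ft³/s.
Channel B: Flow area A = b·y = 10.3 × 7.57 = 77.97 ft². Wetted perimeter P = b + 2y = 10.3 + 2×7.57 = 25.44 ft. Hydraulic radius R = A/P = 77.97/25.44 = 3.065 ft. Q_B = (1.486/0.015)·77.97·3.065^(2/3)·√0.0045 = 1093 ft³/s.
The larger discharge is 4902 ft³/s and the smaller is 1093 ft³/s; the ratio is 4.48.

4.48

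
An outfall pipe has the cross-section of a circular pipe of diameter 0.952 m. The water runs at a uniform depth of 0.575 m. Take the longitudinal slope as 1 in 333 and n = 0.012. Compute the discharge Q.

For a circular section of diameter D = 0.952 m at depth y = 0.575 m, the central angle is θ = 2 arccos(1 − 2y/D) = 3.561 rad. Then A = (D²/8)(θ − sin θ) = 0.4495 m² and P = Dθ/2 = 1.695 m.
Hydraulic radius R = A/P = 0.4495/1.695 = 0.2652 m.
Manning's equation: Q = (1/n) A R^(2/3) S^(1/2) = (1/0.012) × 0.4495 × 0.2652^(2/3) × 0.003003^(1/2) = 0.847 m³/s.

Q = 0.847 m³/s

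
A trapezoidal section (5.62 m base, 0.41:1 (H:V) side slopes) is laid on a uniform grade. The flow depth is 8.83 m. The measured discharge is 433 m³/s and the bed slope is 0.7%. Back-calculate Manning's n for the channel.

With bottom width b = 5.62 m and side slope z = 0.41: A = (b + zy)y = (5.62 + 0.41×8.83)×8.83 = 81.59 m²; P = b + 2y√(1+z²) = 5.62 + 2×8.83×1.081 = 24.71 m.
Hydraulic radius R = A/P = 81.59/24.71 = 3.302 m.
Rearranging Manning's equation: n = (1/Q) A R^(2/3) S^(1/2) = (1/433) × 81.59 × 3.302^(2/3) × √0.007 = 0.035.

n = 0.035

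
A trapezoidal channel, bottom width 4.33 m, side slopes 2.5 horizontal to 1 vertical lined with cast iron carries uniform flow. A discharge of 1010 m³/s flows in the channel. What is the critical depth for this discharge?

y_c = 7.21 m

At critical depth, Q² T / (g A³) = 1, i.e. A³/T = Q²/g = 1010²/9.81 = 104000.
At y = 8.14 m: A³/T = 180100 — high.
At y = 7.21 m: A³/T = 103700 — matches.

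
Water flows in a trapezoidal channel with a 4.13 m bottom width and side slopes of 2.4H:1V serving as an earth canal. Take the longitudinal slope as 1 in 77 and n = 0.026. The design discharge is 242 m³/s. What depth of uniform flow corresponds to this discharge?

y_n = 3.17 m

Manning's equation rearranged: A R^(2/3) = nQ / (1·√S) = 0.026 × 242 / (√0.01299) = 55.21.
At y = 3.46 m: A R^(2/3) = 67.03 — over.
At y = 3.17 m: A R^(2/3) = 55.16 — matches.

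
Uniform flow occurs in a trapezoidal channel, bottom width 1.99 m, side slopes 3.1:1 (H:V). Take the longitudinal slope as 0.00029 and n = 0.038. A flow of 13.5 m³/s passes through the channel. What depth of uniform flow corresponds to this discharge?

Manning's equation rearranged: A R^(2/3) = nQ / (1·√S) = 0.038 × 13.5 / (√0.00029) = 30.12.
Trying y = 3.05 m: A R^(2/3) = 47.69 — over.
Trying y = 1.74 m: A R^(2/3) = 12.54 — short.
Trying y = 2.52 m: A R^(2/3) = 30.05 — close enough.

y_n = 2.52 m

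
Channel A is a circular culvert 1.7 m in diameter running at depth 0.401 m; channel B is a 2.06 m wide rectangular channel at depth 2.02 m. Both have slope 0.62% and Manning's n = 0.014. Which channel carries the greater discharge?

channel B

Channel A: For a circular section of diameter D = 1.7 m at depth y = 0.401 m, the central angle is θ = 2 arccos(1 − 2y/D) = 2.029 rad. Then A = (D²/8)(θ − sin θ) = 0.4088 m² and P = Dθ/2 = 1.724 m. Hydraulic radius R = A/P = 0.4088/1.724 = 0.2371 m. Q_A = (1/0.014)·0.4088·0.2371^(2/3)·√0.0062 = 0.8806 m³/s.
Channel B: Flow area A = b·y = 2.06 × 2.02 = 4.161 m². Wetted perimeter P = b + 2y = 2.06 + 2×2.02 = 6.1 m. Hydraulic radius R = A/P = 4.161/6.1 = 0.6822 m. Q_B = (1/0.014)·4.161·0.6822^(2/3)·√0.0062 = 18.14 m³/s.
Q_A = 0.8806 m³/s vs Q_B = 18.14 m³/s, so channel B carries more.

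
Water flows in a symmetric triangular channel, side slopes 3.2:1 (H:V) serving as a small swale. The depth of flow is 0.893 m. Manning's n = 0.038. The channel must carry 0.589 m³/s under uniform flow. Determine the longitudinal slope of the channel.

For a triangular section with side slope z = 3.2: A = zy² = 3.2×0.893² = 2.552 m²; P = 2y√(1+z²) = 2×0.893×3.353 = 5.988 m.
Hydraulic radius R = A/P = 2.552/5.988 = 0.4262 m.
From Manning's equation, S = [nQ / (1 A R^(2/3))]² = [0.038 × 0.589 / (1 × 2.552 × 0.4262^(2/3))]² = 0.00024.

S = 0.00024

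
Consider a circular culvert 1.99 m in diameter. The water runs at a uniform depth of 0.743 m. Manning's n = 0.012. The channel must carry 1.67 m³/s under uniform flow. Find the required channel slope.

S = 0.0012

For a circular section of diameter D = 1.99 m at depth y = 0.743 m, the central angle is θ = 2 arccos(1 − 2y/D) = 2.629 rad. Then A = (D²/8)(θ − sin θ) = 1.059 m² and P = Dθ/2 = 2.616 m.
Hydraulic radius R = A/P = 1.059/2.616 = 0.4048 m.
From Manning's equation, S = [nQ / (1 A R^(2/3))]² = [0.012 × 1.67 / (1 × 1.059 × 0.4048^(2/3))]² = 0.0012.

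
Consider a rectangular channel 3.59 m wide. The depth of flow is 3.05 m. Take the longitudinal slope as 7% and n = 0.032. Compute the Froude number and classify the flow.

Flow area A = b·y = 3.59 × 3.05 = 10.95 m². Wetted perimeter P = b + 2y = 3.59 + 2×3.05 = 9.69 m.
Hydraulic radius R = A/P = 10.95/9.69 = 1.13 m.
V = (1/n) R^(2/3) √S = (1/0.032) × 1.13^(2/3) × √0.07 = 8.97 m/s. Hydraulic depth D_h = A/T = 10.95/3.59 = 3.05 m.
Froude number Fr = V/√(g·D_h) = 8.97/√(9.81×3.05) = 1.64, which is greater than 1, so the flow is supercritical.

supercritical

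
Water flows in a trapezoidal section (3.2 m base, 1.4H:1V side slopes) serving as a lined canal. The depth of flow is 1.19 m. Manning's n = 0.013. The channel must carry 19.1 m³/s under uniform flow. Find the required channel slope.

S = 0.0025

With bottom width b = 3.2 m and side slope z = 1.4: A = (b + zy)y = (3.2 + 1.4×1.19)×1.19 = 5.791 m²; P = b + 2y√(1+z²) = 3.2 + 2×1.19×1.72 = 7.295 m.
Hydraulic radius R = A/P = 5.791/7.295 = 0.7938 m.
From Manning's equation, S = [nQ / (1 A R^(2/3))]² = [0.013 × 19.1 / (1 × 5.791 × 0.7938^(2/3))]² = 0.0025.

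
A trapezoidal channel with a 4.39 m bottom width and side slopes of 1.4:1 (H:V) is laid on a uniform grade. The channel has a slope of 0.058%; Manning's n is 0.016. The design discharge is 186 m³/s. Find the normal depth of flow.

y_n = 5.3 m

Manning's equation rearranged: A R^(2/3) = nQ / (1·√S) = 0.016 × 186 / (√0.00058) = 123.6.
At y = 4.2 m: A R^(2/3) = 74.92 — short.
At y = 6.04 m: A R^(2/3) = 164.3 — over.
At y = 5.3 m: A R^(2/3) = 123.3 — matches.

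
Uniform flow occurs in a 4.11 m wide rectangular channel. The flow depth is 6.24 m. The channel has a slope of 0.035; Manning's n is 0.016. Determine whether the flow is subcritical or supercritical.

Flow area A = b·y = 4.11 × 6.24 = 25.65 m². Wetted perimeter P = b + 2y = 4.11 + 2×6.24 = 16.59 m.
Hydraulic radius R = A/P = 25.65/16.59 = 1.546 m.
V = (1/n) R^(2/3) √S = (1/0.016) × 1.546^(2/3) × √0.035 = 15.63 m/s. Hydraulic depth D_h = A/T = 25.65/4.11 = 6.24 m.
Froude number Fr = V/√(g·D_h) = 15.63/√(9.81×6.24) = 2, which is greater than 1, so the flow is supercritical.

supercritical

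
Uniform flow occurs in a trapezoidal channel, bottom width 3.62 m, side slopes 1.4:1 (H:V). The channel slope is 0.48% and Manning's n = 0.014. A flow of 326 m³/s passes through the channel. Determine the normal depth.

y_n = 4.15 m

Manning's equation rearranged: A R^(2/3) = nQ / (1·√S) = 0.014 × 326 / (√0.0048) = 65.88.
At y = 4.59 m: A R^(2/3) = 82.09 — too large.
At y = 3.65 m: A R^(2/3) = 50.07 — too small.
At y = 4.15 m: A R^(2/3) = 65.92 — matches.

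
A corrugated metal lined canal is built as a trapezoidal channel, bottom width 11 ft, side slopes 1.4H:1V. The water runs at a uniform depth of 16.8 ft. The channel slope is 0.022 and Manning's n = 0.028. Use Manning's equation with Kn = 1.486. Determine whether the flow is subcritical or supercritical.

supercritical

With bottom width b = 11 ft and side slope z = 1.4: A = (b + zy)y = (11 + 1.4×16.8)×16.8 = 579.9 ft²; P = b + 2y√(1+z²) = 11 + 2×16.8×1.72 = 68.81 ft.
Hydraulic radius R = A/P = 579.9/68.81 = 8.428 ft.
V = (1.486/n) R^(2/3) √S = (1.486/0.028) × 8.428^(2/3) × √0.022 = 32.6 ft/s. Hydraulic depth D_h = A/T = 579.9/58.04 = 9.992 ft.
Froude number Fr = V/√(g·D_h) = 32.6/√(32.2×9.992) = 1.82, which is greater than 1, so the flow is supercritical.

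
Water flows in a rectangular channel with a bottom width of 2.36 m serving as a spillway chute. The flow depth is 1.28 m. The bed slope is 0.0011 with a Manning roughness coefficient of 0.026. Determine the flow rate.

Flow area A = b·y = 2.36 × 1.28 = 3.021 m². Wetted perimeter P = b + 2y = 2.36 + 2×1.28 = 4.92 m.
Hydraulic radius R = A/P = 3.021/4.92 = 0.614 m.
Manning's equation: Q = (1/n) A R^(2/3) S^(1/2) = (1/0.026) × 3.021 × 0.614^(2/3) × 0.0011^(1/2) = 2.78 m³/s.

Q = 2.78 m³/s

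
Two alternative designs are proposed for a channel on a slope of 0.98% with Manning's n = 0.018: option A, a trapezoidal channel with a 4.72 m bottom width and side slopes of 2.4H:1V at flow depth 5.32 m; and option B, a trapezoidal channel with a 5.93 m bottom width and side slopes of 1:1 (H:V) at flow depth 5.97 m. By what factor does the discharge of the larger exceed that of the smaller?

Channel A: With bottom width b = 4.72 m and side slope z = 2.4: A = (b + zy)y = (4.72 + 2.4×5.32)×5.32 = 93.04 m²; P = b + 2y√(1+z²) = 4.72 + 2×5.32×2.6 = 32.38 m. Hydraulic radius R = A/P = 93.04/32.38 = 2.873 m. Q_A = (1/0.018)·93.04·2.873^(2/3)·√0.0098 = 1034 m³/s.
Channel B: With bottom width b = 5.93 m and side slope z = 1: A = (b + zy)y = (5.93 + 1×5.97)×5.97 = 71.04 m²; P = b + 2y√(1+z²) = 5.93 + 2×5.97×1.414 = 22.82 m. Hydraulic radius R = A/P = 71.04/22.82 = 3.114 m. Q_B = (1/0.018)·71.04·3.114^(2/3)·√0.0098 = 833.1 m³/s.
The larger discharge is 1034 m³/s and the smaller is 833.1 m³/s; the ratio is 1.24.

1.24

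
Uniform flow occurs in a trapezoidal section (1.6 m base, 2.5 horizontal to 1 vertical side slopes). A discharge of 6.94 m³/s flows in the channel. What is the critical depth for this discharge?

y_c = 0.829 m

At critical depth, Q² T / (g A³) = 1, i.e. A³/T = Q²/g = 6.94²/9.81 = 4.91.
Try y = 0.741 m: A³/T = 3.156 — low.
Try y = 0.951 m: A³/T = 8.516 — high.
Try y = 0.829 m: A³/T = 4.912 — close enough.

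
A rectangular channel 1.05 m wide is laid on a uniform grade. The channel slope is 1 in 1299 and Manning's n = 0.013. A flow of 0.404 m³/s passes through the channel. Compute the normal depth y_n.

Manning's equation rearranged: A R^(2/3) = nQ / (1·√S) = 0.013 × 0.404 / (√0.0007698) = 0.1893.
Try y = 0.343 m: A R^(2/3) = 0.1262 — short.
Try y = 0.52 m: A R^(2/3) = 0.2231 — over.
Try y = 0.46 m: A R^(2/3) = 0.1892 — ≈ 0.1893.

y_n = 0.46 m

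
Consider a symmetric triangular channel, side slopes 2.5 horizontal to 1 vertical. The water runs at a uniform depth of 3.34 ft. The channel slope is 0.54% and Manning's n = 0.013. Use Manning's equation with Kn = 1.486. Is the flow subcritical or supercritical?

For a triangular section with side slope z = 2.5: A = zy² = 2.5×3.34² = 27.89 ft²; P = 2y√(1+z²) = 2×3.34×2.693 = 17.99 ft.
Hydraulic radius R = A/P = 27.89/17.99 = 1.551 ft.
V = (1.486/n) R^(2/3) √S = (1.486/0.013) × 1.551^(2/3) × √0.0054 = 11.25 ft/s. Hydraulic depth D_h = A/T = 27.89/16.7 = 1.67 ft.
Froude number Fr = V/√(g·D_h) = 11.25/√(32.2×1.67) = 1.53, which is greater than 1, so the flow is supercritical.

supercritical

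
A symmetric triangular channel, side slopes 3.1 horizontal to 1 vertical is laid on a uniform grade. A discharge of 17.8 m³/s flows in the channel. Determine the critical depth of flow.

y_c = 1.46 m

At critical depth, Q² T / (g A³) = 1, i.e. A³/T = Q²/g = 17.8²/9.81 = 32.3.
Try y = 1.04 m: A³/T = 5.846 — too small.
Try y = 1.46 m: A³/T = 31.88 — ≈ 32.3.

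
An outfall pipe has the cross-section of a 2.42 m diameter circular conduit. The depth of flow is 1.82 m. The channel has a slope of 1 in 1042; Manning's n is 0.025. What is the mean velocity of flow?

For a circular section of diameter D = 2.42 m at depth y = 1.82 m, the central angle is θ = 2 arccos(1 − 2y/D) = 4.198 rad. Then A = (D²/8)(θ − sin θ) = 3.711 m² and P = Dθ/2 = 5.08 m.
Hydraulic radius R = A/P = 3.711/5.08 = 0.7305 m.
From Manning's equation, V = (1/n) R^(2/3) S^(1/2) = (1/0.025) × 0.7305^(2/3) × 0.0009597^(1/2) = 1.01 m/s.

V = 1.01 m/s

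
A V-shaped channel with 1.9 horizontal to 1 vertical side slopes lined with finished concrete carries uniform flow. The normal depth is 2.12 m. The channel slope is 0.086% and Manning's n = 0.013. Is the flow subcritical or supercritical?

For a triangular section with side slope z = 1.9: A = zy² = 1.9×2.12² = 8.539 m²; P = 2y√(1+z²) = 2×2.12×2.147 = 9.104 m.
Hydraulic radius R = A/P = 8.539/9.104 = 0.938 m.
V = (1/n) R^(2/3) √S = (1/0.013) × 0.938^(2/3) × √0.00086 = 2.162 m/s. Hydraulic depth D_h = A/T = 8.539/8.056 = 1.06 m.
Froude number Fr = V/√(g·D_h) = 2.162/√(9.81×1.06) = 0.67, which is less than 1, so the flow is subcritical.

subcritical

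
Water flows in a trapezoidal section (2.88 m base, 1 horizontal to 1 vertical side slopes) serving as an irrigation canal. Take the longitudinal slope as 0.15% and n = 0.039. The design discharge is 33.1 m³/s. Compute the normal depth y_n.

y_n = 3.55 m

Manning's equation rearranged: A R^(2/3) = nQ / (1·√S) = 0.039 × 33.1 / (√0.0015) = 33.33.
Try y = 2.55 m: A R^(2/3) = 17.1 — short.
Try y = 3.55 m: A R^(2/3) = 33.36 — close enough.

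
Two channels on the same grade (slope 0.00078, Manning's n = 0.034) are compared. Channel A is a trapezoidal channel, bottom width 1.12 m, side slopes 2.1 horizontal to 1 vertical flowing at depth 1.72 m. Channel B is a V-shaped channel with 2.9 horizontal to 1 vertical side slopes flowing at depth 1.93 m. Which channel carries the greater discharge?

Channel A: With bottom width b = 1.12 m and side slope z = 2.1: A = (b + zy)y = (1.12 + 2.1×1.72)×1.72 = 8.139 m²; P = b + 2y√(1+z²) = 1.12 + 2×1.72×2.326 = 9.121 m. Hydraulic radius R = A/P = 8.139/9.121 = 0.8923 m. Q_A = (1/0.034)·8.139·0.8923^(2/3)·√0.00078 = 6.197 m³/s.
Channel B: For a triangular section with side slope z = 2.9: A = zy² = 2.9×1.93² = 10.8 m²; P = 2y√(1+z²) = 2×1.93×3.068 = 11.84 m. Hydraulic radius R = A/P = 10.8/11.84 = 0.9123 m. Q_B = (1/0.034)·10.8·0.9123^(2/3)·√0.00078 = 8.346 m³/s.
Q_A = 6.197 m³/s vs Q_B = 8.346 m³/s, so channel B carries more.

channel B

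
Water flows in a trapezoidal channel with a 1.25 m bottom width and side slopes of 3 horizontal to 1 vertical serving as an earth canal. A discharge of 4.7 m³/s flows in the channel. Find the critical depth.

At critical depth, Q² T / (g A³) = 1, i.e. A³/T = Q²/g = 4.7²/9.81 = 2.252.
At y = 0.822 m: A³/T = 4.61 — high.
At y = 0.511 m: A³/T = 0.6664 — low.
At y = 0.692 m: A³/T = 2.257 — matches.

y_c = 0.692 m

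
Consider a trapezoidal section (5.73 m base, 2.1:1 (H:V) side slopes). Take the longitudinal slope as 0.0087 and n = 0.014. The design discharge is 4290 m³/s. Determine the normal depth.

y_n = 9.16 m

Manning's equation rearranged: A R^(2/3) = nQ / (1·√S) = 0.014 × 4290 / (√0.0087) = 643.9.
Try y = 6.93 m: A R^(2/3) = 336.4 — low.
Try y = 10.7 m: A R^(2/3) = 932.9 — high.
Try y = 9.16 m: A R^(2/3) = 644.5 — matches.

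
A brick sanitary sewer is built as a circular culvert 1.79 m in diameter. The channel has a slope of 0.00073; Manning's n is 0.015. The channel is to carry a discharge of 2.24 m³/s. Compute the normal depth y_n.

y_n = 1.26 m

Manning's equation rearranged: A R^(2/3) = nQ / (1·√S) = 0.015 × 2.24 / (√0.00073) = 1.244.
Trying y = 1.49 m: A R^(2/3) = 1.492 — too large.
Trying y = 1.12 m: A R^(2/3) = 1.054 — too small.
Trying y = 1.26 m: A R^(2/3) = 1.242 — matches.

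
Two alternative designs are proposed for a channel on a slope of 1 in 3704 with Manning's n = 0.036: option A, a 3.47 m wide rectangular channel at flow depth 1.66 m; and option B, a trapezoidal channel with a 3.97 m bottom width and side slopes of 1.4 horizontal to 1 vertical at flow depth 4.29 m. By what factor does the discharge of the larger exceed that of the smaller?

Channel A: Flow area A = b·y = 3.47 × 1.66 = 5.76 m². Wetted perimeter P = b + 2y = 3.47 + 2×1.66 = 6.79 m. Hydraulic radius R = A/P = 5.76/6.79 = 0.8483 m. Q_A = (1/0.036)·5.76·0.8483^(2/3)·√0.00027 = 2.356 m³/s.
Channel B: With bottom width b = 3.97 m and side slope z = 1.4: A = (b + zy)y = (3.97 + 1.4×4.29)×4.29 = 42.8 m²; P = b + 2y√(1+z²) = 3.97 + 2×4.29×1.72 = 18.73 m. Hydraulic radius R = A/P = 42.8/18.73 = 2.285 m. Q_B = (1/0.036)·42.8·2.285^(2/3)·√0.00027 = 33.88 m³/s.
The larger discharge is 33.88 m³/s and the smaller is 2.356 m³/s; the ratio is 14.4.

14.4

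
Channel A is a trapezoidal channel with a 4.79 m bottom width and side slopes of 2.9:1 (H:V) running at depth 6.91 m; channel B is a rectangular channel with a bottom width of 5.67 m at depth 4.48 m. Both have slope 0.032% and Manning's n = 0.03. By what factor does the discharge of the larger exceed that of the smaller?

Channel A: With bottom width b = 4.79 m and side slope z = 2.9: A = (b + zy)y = (4.79 + 2.9×6.91)×6.91 = 171.6 m²; P = b + 2y√(1+z²) = 4.79 + 2×6.91×3.068 = 47.18 m. Hydraulic radius R = A/P = 171.6/47.18 = 3.636 m. Q_A = (1/0.03)·171.6·3.636^(2/3)·√0.00032 = 241.9 m³/s.
Channel B: Flow area A = b·y = 5.67 × 4.48 = 25.4 m². Wetted perimeter P = b + 2y = 5.67 + 2×4.48 = 14.63 m. Hydraulic radius R = A/P = 25.4/14.63 = 1.736 m. Q_B = (1/0.03)·25.4·1.736^(2/3)·√0.00032 = 21.88 m³/s.
The larger discharge is 241.9 m³/s and the smaller is 21.88 m³/s; the ratio is 11.1.

11.1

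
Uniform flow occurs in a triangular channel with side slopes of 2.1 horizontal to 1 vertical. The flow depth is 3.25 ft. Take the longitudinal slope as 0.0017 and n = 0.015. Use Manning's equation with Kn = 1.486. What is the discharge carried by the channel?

For a triangular section with side slope z = 2.1: A = zy² = 2.1×3.25² = 22.18 ft²; P = 2y√(1+z²) = 2×3.25×2.326 = 15.12 ft.
Hydraulic radius R = A/P = 22.18/15.12 = 1.467 ft.
Manning's equation: Q = (1.486/n) A R^(2/3) S^(1/2) = (1.486/0.015) × 22.18 × 1.467^(2/3) × 0.0017^(1/2) = 117 ft³/s.

Q = 117 ft³/s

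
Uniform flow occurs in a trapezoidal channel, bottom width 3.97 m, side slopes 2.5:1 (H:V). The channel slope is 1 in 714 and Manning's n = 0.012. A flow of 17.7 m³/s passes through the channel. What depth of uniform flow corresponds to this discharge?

Manning's equation rearranged: A R^(2/3) = nQ / (1·√S) = 0.012 × 17.7 / (√0.001401) = 5.675.
Trying y = 1.33 m: A R^(2/3) = 8.853 — over.
Trying y = 0.724 m: A R^(2/3) = 2.747 — short.
Trying y = 1.06 m: A R^(2/3) = 5.663 — close enough.

y_n = 1.06 m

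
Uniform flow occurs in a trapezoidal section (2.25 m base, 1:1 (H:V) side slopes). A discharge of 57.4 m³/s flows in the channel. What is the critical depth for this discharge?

y_c = 2.75 m

At critical depth, Q² T / (g A³) = 1, i.e. A³/T = Q²/g = 57.4²/9.81 = 335.9.
Try y = 2.03 m: A³/T = 103.9 — low.
Try y = 3 m: A³/T = 473.6 — high.
Try y = 2.75 m: A³/T = 335.4 — matches.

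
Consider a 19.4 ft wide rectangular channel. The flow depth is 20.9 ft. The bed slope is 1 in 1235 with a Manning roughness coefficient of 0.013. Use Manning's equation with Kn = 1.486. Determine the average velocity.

Flow area A = b·y = 19.4 × 20.9 = 405.5 ft². Wetted perimeter P = b + 2y = 19.4 + 2×20.9 = 61.2 ft.
Hydraulic radius R = A/P = 405.5/61.2 = 6.625 ft.
From Manning's equation, V = (1.486/n) R^(2/3) S^(1/2) = (1.486/0.013) × 6.625^(2/3) × 0.0008097^(1/2) = 11.5 ft/s.

V = 11.5 ft/s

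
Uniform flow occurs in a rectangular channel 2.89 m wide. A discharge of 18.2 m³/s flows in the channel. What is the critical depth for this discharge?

y_c = 1.59 m

For a rectangular channel, critical depth y_c = (q²/g)^(1/3) where q = Q/b = 18.2/2.89 = 6.298 m²/s.
So y_c = (6.298²/9.81)^(1/3) = 1.59 m.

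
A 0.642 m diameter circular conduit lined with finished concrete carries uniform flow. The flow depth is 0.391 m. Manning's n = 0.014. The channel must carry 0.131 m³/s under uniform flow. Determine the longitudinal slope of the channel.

S = 0.000779

For a circular section of diameter D = 0.642 m at depth y = 0.391 m, the central angle is θ = 2 arccos(1 − 2y/D) = 3.581 rad. Then A = (D²/8)(θ − sin θ) = 0.2064 m² and P = Dθ/2 = 1.15 m.
Hydraulic radius R = A/P = 0.2064/1.15 = 0.1796 m.
From Manning's equation, S = [nQ / (1 A R^(2/3))]² = [0.014 × 0.131 / (1 × 0.2064 × 0.1796^(2/3))]² = 0.000779.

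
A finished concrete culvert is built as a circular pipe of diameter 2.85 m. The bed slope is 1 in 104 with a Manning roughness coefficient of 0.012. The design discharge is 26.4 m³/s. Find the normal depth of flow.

Manning's equation rearranged: A R^(2/3) = nQ / (1·√S) = 0.012 × 26.4 / (√0.009615) = 3.231.
Trying y = 2.04 m: A R^(2/3) = 4.385 — too large.
Trying y = 1.65 m: A R^(2/3) = 3.235 — ≈ 3.231.

y_n = 1.65 m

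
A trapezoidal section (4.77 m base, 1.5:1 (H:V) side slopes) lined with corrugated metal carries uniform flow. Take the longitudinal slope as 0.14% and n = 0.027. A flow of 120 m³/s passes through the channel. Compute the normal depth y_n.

Manning's equation rearranged: A R^(2/3) = nQ / (1·√S) = 0.027 × 120 / (√0.0014) = 86.59.
At y = 2.96 m: A R^(2/3) = 39.82 — short.
At y = 4.31 m: A R^(2/3) = 86.42 — matches.

y_n = 4.31 m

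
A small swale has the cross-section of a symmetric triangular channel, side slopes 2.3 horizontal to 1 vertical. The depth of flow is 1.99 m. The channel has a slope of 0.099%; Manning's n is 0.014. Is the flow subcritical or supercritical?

For a triangular section with side slope z = 2.3: A = zy² = 2.3×1.99² = 9.108 m²; P = 2y√(1+z²) = 2×1.99×2.508 = 9.982 m.
Hydraulic radius R = A/P = 9.108/9.982 = 0.9125 m.
V = (1/n) R^(2/3) √S = (1/0.014) × 0.9125^(2/3) × √0.00099 = 2.114 m/s. Hydraulic depth D_h = A/T = 9.108/9.154 = 0.995 m.
Froude number Fr = V/√(g·D_h) = 2.114/√(9.81×0.995) = 0.677, which is less than 1, so the flow is subcritical.

subcritical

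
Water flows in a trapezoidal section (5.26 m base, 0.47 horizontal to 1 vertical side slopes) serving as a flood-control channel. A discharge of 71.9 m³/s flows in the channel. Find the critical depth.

y_c = 2.47 m

At critical depth, Q² T / (g A³) = 1, i.e. A³/T = Q²/g = 71.9²/9.81 = 527.
At y = 2.73 m: A³/T = 728.3 — too large.
At y = 2.18 m: A³/T = 351.8 — too small.
At y = 2.47 m: A³/T = 526.1 — close enough.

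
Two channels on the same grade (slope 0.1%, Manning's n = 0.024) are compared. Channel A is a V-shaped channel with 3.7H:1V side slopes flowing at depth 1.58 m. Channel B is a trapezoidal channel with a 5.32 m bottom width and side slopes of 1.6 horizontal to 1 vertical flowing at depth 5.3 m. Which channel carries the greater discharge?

Channel A: For a triangular section with side slope z = 3.7: A = zy² = 3.7×1.58² = 9.237 m²; P = 2y√(1+z²) = 2×1.58×3.833 = 12.11 m. Hydraulic radius R = A/P = 9.237/12.11 = 0.7626 m. Q_A = (1/0.024)·9.237·0.7626^(2/3)·√0.001 = 10.16 m³/s.
Channel B: With bottom width b = 5.32 m and side slope z = 1.6: A = (b + zy)y = (5.32 + 1.6×5.3)×5.3 = 73.14 m²; P = b + 2y√(1+z²) = 5.32 + 2×5.3×1.887 = 25.32 m. Hydraulic radius R = A/P = 73.14/25.32 = 2.889 m. Q_B = (1/0.024)·73.14·2.889^(2/3)·√0.001 = 195.5 m³/s.
Q_A = 10.16 m³/s vs Q_B = 195.5 m³/s, so channel B carries more.

channel B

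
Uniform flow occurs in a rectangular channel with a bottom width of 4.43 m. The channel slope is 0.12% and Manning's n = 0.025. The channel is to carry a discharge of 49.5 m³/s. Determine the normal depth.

Manning's equation rearranged: A R^(2/3) = nQ / (1·√S) = 0.025 × 49.5 / (√0.0012) = 35.72.
Try y = 4.92 m: A R^(2/3) = 28.91 — short.
Try y = 6.92 m: A R^(2/3) = 43.29 — over.
Try y = 5.87 m: A R^(2/3) = 35.69 — close enough.

y_n = 5.87 m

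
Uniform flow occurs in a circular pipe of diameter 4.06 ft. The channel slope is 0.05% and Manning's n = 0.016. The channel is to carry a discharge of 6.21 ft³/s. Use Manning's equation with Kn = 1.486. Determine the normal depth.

y_n = 1.32 ft

Manning's equation rearranged: A R^(2/3) = nQ / (1.486·√S) = 0.016 × 6.21 / (1.486 × √0.0005) = 2.99.
Trying y = 1.66 ft: A R^(2/3) = 4.586 — over.
Trying y = 0.969 ft: A R^(2/3) = 1.633 — short.
Trying y = 1.32 ft: A R^(2/3) = 2.989 — close enough.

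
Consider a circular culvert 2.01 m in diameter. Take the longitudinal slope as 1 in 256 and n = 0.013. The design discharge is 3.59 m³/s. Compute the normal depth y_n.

y_n = 0.849 m

Manning's equation rearranged: A R^(2/3) = nQ / (1·√S) = 0.013 × 3.59 / (√0.003906) = 0.7467.
Try y = 0.941 m: A R^(2/3) = 0.8954 — over.
Try y = 0.849 m: A R^(2/3) = 0.7461 — ≈ 0.7467.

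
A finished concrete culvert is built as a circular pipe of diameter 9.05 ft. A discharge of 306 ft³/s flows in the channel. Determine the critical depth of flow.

At critical depth, Q² T / (g A³) = 1, i.e. A³/T = Q²/g = 306²/32.2 = 2908.
Try y = 3.02 ft: A³/T = 778.3 — too small.
Try y = 5.19 ft: A³/T = 6207 — too large.
Try y = 4.26 ft: A³/T = 2919 — ≈ 2908.

y_c = 4.26 ft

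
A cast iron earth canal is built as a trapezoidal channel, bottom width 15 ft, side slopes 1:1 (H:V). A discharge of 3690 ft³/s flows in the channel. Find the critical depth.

At critical depth, Q² T / (g A³) = 1, i.e. A³/T = Q²/g = 3690²/32.2 = 422900.
Try y = 11.8 ft: A³/T = 819300 — high.
Try y = 8.11 ft: A³/T = 210900 — low.
Try y = 9.85 ft: A³/T = 422600 — matches.

y_c = 9.85 ft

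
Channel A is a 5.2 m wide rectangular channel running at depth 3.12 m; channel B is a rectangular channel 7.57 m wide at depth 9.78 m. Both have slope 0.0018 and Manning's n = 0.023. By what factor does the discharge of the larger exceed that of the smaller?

Channel A: Flow area A = b·y = 5.2 × 3.12 = 16.22 m². Wetted perimeter P = b + 2y = 5.2 + 2×3.12 = 11.44 m. Hydraulic radius R = A/P = 16.22/11.44 = 1.418 m. Q_A = (1/0.023)·16.22·1.418^(2/3)·√0.0018 = 37.78 m³/s.
Channel B: Flow area A = b·y = 7.57 × 9.78 = 74.03 m². Wetted perimeter P = b + 2y = 7.57 + 2×9.78 = 27.13 m. Hydraulic radius R = A/P = 74.03/27.13 = 2.729 m. Q_B = (1/0.023)·74.03·2.729^(2/3)·√0.0018 = 266.7 m³/s.
The larger discharge is 266.7 m³/s and the smaller is 37.78 m³/s; the ratio is 7.06.

7.06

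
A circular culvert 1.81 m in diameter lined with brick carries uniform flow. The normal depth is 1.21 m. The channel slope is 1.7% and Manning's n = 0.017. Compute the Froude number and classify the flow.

For a circular section of diameter D = 1.81 m at depth y = 1.21 m, the central angle is θ = 2 arccos(1 − 2y/D) = 3.829 rad. Then A = (D²/8)(θ − sin θ) = 1.828 m² and P = Dθ/2 = 3.465 m.
Hydraulic radius R = A/P = 1.828/3.465 = 0.5275 m.
V = (1/n) R^(2/3) √S = (1/0.017) × 0.5275^(2/3) × √0.017 = 5.007 m/s. Hydraulic depth D_h = A/T = 1.828/1.704 = 1.073 m.
Froude number Fr = V/√(g·D_h) = 5.007/√(9.81×1.073) = 1.54, which is greater than 1, so the flow is supercritical.

supercritical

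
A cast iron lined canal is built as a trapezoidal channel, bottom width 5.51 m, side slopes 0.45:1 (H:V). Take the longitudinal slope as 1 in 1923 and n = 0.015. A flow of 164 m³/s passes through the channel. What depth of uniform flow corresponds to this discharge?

Manning's equation rearranged: A R^(2/3) = nQ / (1·√S) = 0.015 × 164 / (√0.00052) = 107.9.
At y = 8.06 m: A R^(2/3) = 159.1 — high.
At y = 5.26 m: A R^(2/3) = 74.9 — low.
At y = 6.49 m: A R^(2/3) = 107.9 — ≈ 107.9.

y_n = 6.49 m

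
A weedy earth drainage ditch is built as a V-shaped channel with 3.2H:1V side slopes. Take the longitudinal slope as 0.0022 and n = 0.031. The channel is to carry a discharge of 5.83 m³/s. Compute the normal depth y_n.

y_n = 1.29 m

Manning's equation rearranged: A R^(2/3) = nQ / (1·√S) = 0.031 × 5.83 / (√0.0022) = 3.853.
Try y = 0.929 m: A R^(2/3) = 1.606 — low.
Try y = 1.47 m: A R^(2/3) = 5.46 — high.
Try y = 1.29 m: A R^(2/3) = 3.854 — close enough.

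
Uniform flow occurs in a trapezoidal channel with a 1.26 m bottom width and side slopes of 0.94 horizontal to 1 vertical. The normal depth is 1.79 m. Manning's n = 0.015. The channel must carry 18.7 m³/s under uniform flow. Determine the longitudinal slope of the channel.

With bottom width b = 1.26 m and side slope z = 0.94: A = (b + zy)y = (1.26 + 0.94×1.79)×1.79 = 5.267 m²; P = b + 2y√(1+z²) = 1.26 + 2×1.79×1.372 = 6.173 m.
Hydraulic radius R = A/P = 5.267/6.173 = 0.8532 m.
From Manning's equation, S = [nQ / (1 A R^(2/3))]² = [0.015 × 18.7 / (1 × 5.267 × 0.8532^(2/3))]² = 0.0035.

S = 0.0035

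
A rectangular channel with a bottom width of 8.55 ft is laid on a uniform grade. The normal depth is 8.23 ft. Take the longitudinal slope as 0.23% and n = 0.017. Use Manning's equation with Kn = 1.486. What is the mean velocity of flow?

Flow area A = b·y = 8.55 × 8.23 = 70.37 ft². Wetted perimeter P = b + 2y = 8.55 + 2×8.23 = 25.01 ft.
Hydraulic radius R = A/P = 70.37/25.01 = 2.814 ft.
From Manning's equation, V = (1.486/n) R^(2/3) S^(1/2) = (1.486/0.017) × 2.814^(2/3) × 0.0023^(1/2) = 8.35 ft/s.

V = 8.35 ft/s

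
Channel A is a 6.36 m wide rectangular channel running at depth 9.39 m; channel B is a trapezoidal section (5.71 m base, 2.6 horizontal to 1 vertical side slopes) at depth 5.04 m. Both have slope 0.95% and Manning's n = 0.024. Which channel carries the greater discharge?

Channel A: Flow area A = b·y = 6.36 × 9.39 = 59.72 m². Wetted perimeter P = b + 2y = 6.36 + 2×9.39 = 25.14 m. Hydraulic radius R = A/P = 59.72/25.14 = 2.376 m. Q_A = (1/0.024)·59.72·2.376^(2/3)·√0.0095 = 431.8 m³/s.
Channel B: With bottom width b = 5.71 m and side slope z = 2.6: A = (b + zy)y = (5.71 + 2.6×5.04)×5.04 = 94.82 m²; P = b + 2y√(1+z²) = 5.71 + 2×5.04×2.786 = 33.79 m. Hydraulic radius R = A/P = 94.82/33.79 = 2.806 m. Q_B = (1/0.024)·94.82·2.806^(2/3)·√0.0095 = 766.2 m³/s.
Q_A = 431.8 m³/s vs Q_B = 766.2 m³/s, so channel B carries more.

channel B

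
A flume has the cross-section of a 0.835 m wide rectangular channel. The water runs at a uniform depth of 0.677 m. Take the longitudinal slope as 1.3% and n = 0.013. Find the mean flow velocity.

V = 3.56 m/s

Flow area A = b·y = 0.835 × 0.677 = 0.5653 m². Wetted perimeter P = b + 2y = 0.835 + 2×0.677 = 2.189 m.
Hydraulic radius R = A/P = 0.5653/2.189 = 0.2582 m.
From Manning's equation, V = (1/n) R^(2/3) S^(1/2) = (1/0.013) × 0.2582^(2/3) × 0.013^(1/2) = 3.56 m/s.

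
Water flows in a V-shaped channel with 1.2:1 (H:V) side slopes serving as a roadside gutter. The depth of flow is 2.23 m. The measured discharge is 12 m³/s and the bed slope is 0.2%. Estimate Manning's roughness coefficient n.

n = 0.0201

For a triangular section with side slope z = 1.2: A = zy² = 1.2×2.23² = 5.967 m²; P = 2y√(1+z²) = 2×2.23×1.562 = 6.967 m.
Hydraulic radius R = A/P = 5.967/6.967 = 0.8566 m.
Rearranging Manning's equation: n = (1/Q) A R^(2/3) S^(1/2) = (1/12) × 5.967 × 0.8566^(2/3) × √0.002 = 0.0201.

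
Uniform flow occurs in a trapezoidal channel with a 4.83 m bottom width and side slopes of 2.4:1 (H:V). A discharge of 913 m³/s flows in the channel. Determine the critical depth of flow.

y_c = 6.9 m

At critical depth, Q² T / (g A³) = 1, i.e. A³/T = Q²/g = 913²/9.81 = 84970.
Trying y = 7.84 m: A³/T = 150000 — too large.
Trying y = 6.9 m: A³/T = 84720 — matches.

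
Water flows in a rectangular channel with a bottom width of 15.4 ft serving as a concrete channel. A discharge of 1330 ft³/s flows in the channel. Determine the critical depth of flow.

y_c = 6.14 ft

For a rectangular channel, critical depth y_c = (q²/g)^(1/3) where q = Q/b = 1330/15.4 = 86.36 ft²/s.
So y_c = (86.36²/32.2)^(1/3) = 6.14 ft.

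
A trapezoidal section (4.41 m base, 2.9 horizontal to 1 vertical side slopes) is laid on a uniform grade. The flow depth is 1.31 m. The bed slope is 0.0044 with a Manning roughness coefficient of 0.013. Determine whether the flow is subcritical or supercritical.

With bottom width b = 4.41 m and side slope z = 2.9: A = (b + zy)y = (4.41 + 2.9×1.31)×1.31 = 10.75 m²; P = b + 2y√(1+z²) = 4.41 + 2×1.31×3.068 = 12.45 m.
Hydraulic radius R = A/P = 10.75/12.45 = 0.864 m.
V = (1/n) R^(2/3) √S = (1/0.013) × 0.864^(2/3) × √0.0044 = 4.629 m/s. Hydraulic depth D_h = A/T = 10.75/12.01 = 0.8956 m.
Froude number Fr = V/√(g·D_h) = 4.629/√(9.81×0.8956) = 1.56, which is greater than 1, so the flow is supercritical.

supercritical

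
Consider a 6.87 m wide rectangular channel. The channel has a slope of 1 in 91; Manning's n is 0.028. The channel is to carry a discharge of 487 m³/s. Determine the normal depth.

y_n = 10.1 m

Manning's equation rearranged: A R^(2/3) = nQ / (1·√S) = 0.028 × 487 / (√0.01099) = 130.1.
Try y = 11.2 m: A R^(2/3) = 146.6 — high.
Try y = 8.21 m: A R^(2/3) = 101.7 — low.
Try y = 10.1 m: A R^(2/3) = 130 — matches.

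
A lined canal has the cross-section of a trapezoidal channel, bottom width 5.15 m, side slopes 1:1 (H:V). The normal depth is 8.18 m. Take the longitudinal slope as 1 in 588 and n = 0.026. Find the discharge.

Q = 425 m³/s

With bottom width b = 5.15 m and side slope z = 1: A = (b + zy)y = (5.15 + 1×8.18)×8.18 = 109 m²; P = b + 2y√(1+z²) = 5.15 + 2×8.18×1.414 = 28.29 m.
Hydraulic radius R = A/P = 109/28.29 = 3.855 m.
Manning's equation: Q = (1/n) A R^(2/3) S^(1/2) = (1/0.026) × 109 × 3.855^(2/3) × 0.001701^(1/2) = 425 m³/s.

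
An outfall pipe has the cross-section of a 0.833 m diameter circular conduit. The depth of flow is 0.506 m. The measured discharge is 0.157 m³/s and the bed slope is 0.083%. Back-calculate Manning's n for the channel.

For a circular section of diameter D = 0.833 m at depth y = 0.506 m, the central angle is θ = 2 arccos(1 − 2y/D) = 3.575 rad. Then A = (D²/8)(θ − sin θ) = 0.3465 m² and P = Dθ/2 = 1.489 m.
Hydraulic radius R = A/P = 0.3465/1.489 = 0.2327 m.
Rearranging Manning's equation: n = (1/Q) A R^(2/3) S^(1/2) = (1/0.157) × 0.3465 × 0.2327^(2/3) × √0.00083 = 0.0241.

n = 0.0241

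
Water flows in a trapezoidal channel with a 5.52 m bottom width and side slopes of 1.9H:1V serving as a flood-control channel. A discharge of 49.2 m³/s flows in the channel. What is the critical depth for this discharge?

At critical depth, Q² T / (g A³) = 1, i.e. A³/T = Q²/g = 49.2²/9.81 = 246.8.
At y = 1.85 m: A³/T = 372.1 — high.
At y = 1.21 m: A³/T = 83.7 — low.
At y = 1.65 m: A³/T = 247 — close enough.

y_c = 1.65 m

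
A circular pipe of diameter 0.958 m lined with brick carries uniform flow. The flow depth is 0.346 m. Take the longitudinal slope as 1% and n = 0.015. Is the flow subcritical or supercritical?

For a circular section of diameter D = 0.958 m at depth y = 0.346 m, the central angle is θ = 2 arccos(1 − 2y/D) = 2.579 rad. Then A = (D²/8)(θ − sin θ) = 0.2346 m² and P = Dθ/2 = 1.235 m.
Hydraulic radius R = A/P = 0.2346/1.235 = 0.19 m.
V = (1/n) R^(2/3) √S = (1/0.015) × 0.19^(2/3) × √0.01 = 2.203 m/s. Hydraulic depth D_h = A/T = 0.2346/0.9203 = 0.255 m.
Froude number Fr = V/√(g·D_h) = 2.203/√(9.81×0.255) = 1.39, which is greater than 1, so the flow is supercritical.

supercritical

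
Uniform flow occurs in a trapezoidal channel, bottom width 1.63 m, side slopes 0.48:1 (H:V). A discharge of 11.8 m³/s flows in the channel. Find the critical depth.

y_c = 1.5 m

At critical depth, Q² T / (g A³) = 1, i.e. A³/T = Q²/g = 11.8²/9.81 = 14.19.
Trying y = 1.23 m: A³/T = 7.247 — short.
Trying y = 1.68 m: A³/T = 21.15 — over.
Trying y = 1.5 m: A³/T = 14.27 — close enough.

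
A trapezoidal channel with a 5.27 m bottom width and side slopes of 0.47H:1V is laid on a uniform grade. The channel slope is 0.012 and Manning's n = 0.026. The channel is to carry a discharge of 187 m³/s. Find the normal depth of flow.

y_n = 3.93 m

Manning's equation rearranged: A R^(2/3) = nQ / (1·√S) = 0.026 × 187 / (√0.012) = 44.38.
Trying y = 3.52 m: A R^(2/3) = 36.97 — too small.
Trying y = 4.3 m: A R^(2/3) = 51.78 — too large.
Trying y = 3.93 m: A R^(2/3) = 44.46 — ≈ 44.38.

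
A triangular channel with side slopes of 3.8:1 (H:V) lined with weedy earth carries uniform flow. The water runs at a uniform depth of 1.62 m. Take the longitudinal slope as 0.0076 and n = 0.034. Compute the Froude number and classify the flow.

subcritical

For a triangular section with side slope z = 3.8: A = zy² = 3.8×1.62² = 9.973 m²; P = 2y√(1+z²) = 2×1.62×3.929 = 12.73 m.
Hydraulic radius R = A/P = 9.973/12.73 = 0.7833 m.
V = (1/n) R^(2/3) √S = (1/0.034) × 0.7833^(2/3) × √0.0076 = 2.179 m/s. Hydraulic depth D_h = A/T = 9.973/12.31 = 0.81 m.
Froude number Fr = V/√(g·D_h) = 2.179/√(9.81×0.81) = 0.773, which is less than 1, so the flow is subcritical.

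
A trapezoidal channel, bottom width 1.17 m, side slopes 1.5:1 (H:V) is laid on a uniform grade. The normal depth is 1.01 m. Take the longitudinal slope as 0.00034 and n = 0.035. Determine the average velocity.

With bottom width b = 1.17 m and side slope z = 1.5: A = (b + zy)y = (1.17 + 1.5×1.01)×1.01 = 2.712 m²; P = b + 2y√(1+z²) = 1.17 + 2×1.01×1.803 = 4.812 m.
Hydraulic radius R = A/P = 2.712/4.812 = 0.5636 m.
From Manning's equation, V = (1/n) R^(2/3) S^(1/2) = (1/0.035) × 0.5636^(2/3) × 0.00034^(1/2) = 0.359 m/s.

V = 0.359 m/s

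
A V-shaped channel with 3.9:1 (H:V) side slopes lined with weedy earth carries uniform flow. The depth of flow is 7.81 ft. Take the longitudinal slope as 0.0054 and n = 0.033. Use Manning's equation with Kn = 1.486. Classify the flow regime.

subcritical

For a triangular section with side slope z = 3.9: A = zy² = 3.9×7.81² = 237.9 ft²; P = 2y√(1+z²) = 2×7.81×4.026 = 62.89 ft.
Hydraulic radius R = A/P = 237.9/62.89 = 3.783 ft.
V = (1.486/n) R^(2/3) √S = (1.486/0.033) × 3.783^(2/3) × √0.0054 = 8.033 ft/s. Hydraulic depth D_h = A/T = 237.9/60.92 = 3.905 ft.
Froude number Fr = V/√(g·D_h) = 8.033/√(32.2×3.905) = 0.716, which is less than 1, so the flow is subcritical.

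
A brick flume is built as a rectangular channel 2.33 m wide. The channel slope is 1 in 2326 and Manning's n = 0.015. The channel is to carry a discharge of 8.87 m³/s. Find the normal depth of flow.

y_n = 3.08 m

Manning's equation rearranged: A R^(2/3) = nQ / (1·√S) = 0.015 × 8.87 / (√0.0004299) = 6.417.
Trying y = 3.91 m: A R^(2/3) = 8.477 — high.
Trying y = 2.76 m: A R^(2/3) = 5.63 — low.
Trying y = 3.08 m: A R^(2/3) = 6.416 — matches.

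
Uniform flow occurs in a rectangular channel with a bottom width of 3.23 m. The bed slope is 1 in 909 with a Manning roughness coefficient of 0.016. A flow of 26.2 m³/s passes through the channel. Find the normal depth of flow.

Manning's equation rearranged: A R^(2/3) = nQ / (1·√S) = 0.016 × 26.2 / (√0.0011) = 12.64.
At y = 3.19 m: A R^(2/3) = 10.79 — low.
At y = 3.63 m: A R^(2/3) = 12.63 — ≈ 12.64.

y_n = 3.63 m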